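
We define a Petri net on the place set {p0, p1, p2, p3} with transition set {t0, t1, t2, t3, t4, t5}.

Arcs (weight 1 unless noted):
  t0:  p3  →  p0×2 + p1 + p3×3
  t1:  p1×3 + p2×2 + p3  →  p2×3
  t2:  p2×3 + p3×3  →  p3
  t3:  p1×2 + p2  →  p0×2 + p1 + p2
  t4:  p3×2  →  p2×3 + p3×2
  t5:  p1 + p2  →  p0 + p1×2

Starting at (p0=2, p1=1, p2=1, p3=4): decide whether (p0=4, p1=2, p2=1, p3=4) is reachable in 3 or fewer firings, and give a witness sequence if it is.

step 1: fire t0:  (p0=2, p1=1, p2=1, p3=4) → (p0=4, p1=2, p2=1, p3=6)
step 2: fire t4:  (p0=4, p1=2, p2=1, p3=6) → (p0=4, p1=2, p2=4, p3=6)
step 3: fire t2:  (p0=4, p1=2, p2=4, p3=6) → (p0=4, p1=2, p2=1, p3=4)

YES — reachable via ⟨t0, t4, t2⟩ (3 firings)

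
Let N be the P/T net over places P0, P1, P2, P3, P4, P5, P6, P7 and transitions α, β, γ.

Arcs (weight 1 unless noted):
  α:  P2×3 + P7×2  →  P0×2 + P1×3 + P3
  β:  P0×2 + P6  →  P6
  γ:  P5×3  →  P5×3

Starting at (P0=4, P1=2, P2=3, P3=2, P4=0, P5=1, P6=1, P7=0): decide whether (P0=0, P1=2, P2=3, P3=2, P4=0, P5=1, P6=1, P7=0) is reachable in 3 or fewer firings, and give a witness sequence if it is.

YES — reachable via ⟨β, β⟩ (2 firings)

step 1: fire β:  (P0=4, P1=2, P2=3, P3=2, P4=0, P5=1, P6=1, P7=0) → (P0=2, P1=2, P2=3, P3=2, P4=0, P5=1, P6=1, P7=0)
step 2: fire β:  (P0=2, P1=2, P2=3, P3=2, P4=0, P5=1, P6=1, P7=0) → (P0=0, P1=2, P2=3, P3=2, P4=0, P5=1, P6=1, P7=0)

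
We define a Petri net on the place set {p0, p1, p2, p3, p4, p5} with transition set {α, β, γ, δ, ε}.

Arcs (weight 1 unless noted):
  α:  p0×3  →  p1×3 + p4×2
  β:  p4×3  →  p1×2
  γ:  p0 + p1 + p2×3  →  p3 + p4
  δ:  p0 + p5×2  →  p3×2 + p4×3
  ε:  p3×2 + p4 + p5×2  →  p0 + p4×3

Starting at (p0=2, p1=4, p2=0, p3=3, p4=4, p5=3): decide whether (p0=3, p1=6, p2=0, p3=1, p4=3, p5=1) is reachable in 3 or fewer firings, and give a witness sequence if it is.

YES — reachable via ⟨β, ε⟩ (2 firings)

step 1: fire β:  (p0=2, p1=4, p2=0, p3=3, p4=4, p5=3) → (p0=2, p1=6, p2=0, p3=3, p4=1, p5=3)
step 2: fire ε:  (p0=2, p1=6, p2=0, p3=3, p4=1, p5=3) → (p0=3, p1=6, p2=0, p3=1, p4=3, p5=1)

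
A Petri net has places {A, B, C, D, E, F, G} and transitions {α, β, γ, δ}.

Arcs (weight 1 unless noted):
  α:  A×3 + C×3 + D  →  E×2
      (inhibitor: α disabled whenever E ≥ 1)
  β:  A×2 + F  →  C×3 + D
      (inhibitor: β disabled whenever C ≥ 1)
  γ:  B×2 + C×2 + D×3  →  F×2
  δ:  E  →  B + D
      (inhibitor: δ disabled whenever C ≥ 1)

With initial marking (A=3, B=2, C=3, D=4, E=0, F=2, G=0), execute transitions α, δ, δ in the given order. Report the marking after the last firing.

(A=0, B=4, C=0, D=5, E=0, F=2, G=0)

step 1: fire α:  (A=3, B=2, C=3, D=4, E=0, F=2, G=0) → (A=0, B=2, C=0, D=3, E=2, F=2, G=0)
step 2: fire δ:  (A=0, B=2, C=0, D=3, E=2, F=2, G=0) → (A=0, B=3, C=0, D=4, E=1, F=2, G=0)
step 3: fire δ:  (A=0, B=3, C=0, D=4, E=1, F=2, G=0) → (A=0, B=4, C=0, D=5, E=0, F=2, G=0)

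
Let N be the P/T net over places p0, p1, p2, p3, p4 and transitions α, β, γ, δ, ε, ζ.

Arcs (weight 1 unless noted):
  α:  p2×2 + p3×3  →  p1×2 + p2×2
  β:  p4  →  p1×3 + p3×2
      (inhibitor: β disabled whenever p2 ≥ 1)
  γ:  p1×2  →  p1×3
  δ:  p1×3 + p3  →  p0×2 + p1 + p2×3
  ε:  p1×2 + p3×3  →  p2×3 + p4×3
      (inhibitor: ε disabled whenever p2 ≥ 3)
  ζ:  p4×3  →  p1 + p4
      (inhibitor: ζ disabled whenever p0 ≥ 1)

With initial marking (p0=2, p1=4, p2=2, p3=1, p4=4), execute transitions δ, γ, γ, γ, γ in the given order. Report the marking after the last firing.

(p0=4, p1=6, p2=5, p3=0, p4=4)

step 1: fire δ:  (p0=2, p1=4, p2=2, p3=1, p4=4) → (p0=4, p1=2, p2=5, p3=0, p4=4)
step 2: fire γ:  (p0=4, p1=2, p2=5, p3=0, p4=4) → (p0=4, p1=3, p2=5, p3=0, p4=4)
step 3: fire γ:  (p0=4, p1=3, p2=5, p3=0, p4=4) → (p0=4, p1=4, p2=5, p3=0, p4=4)
step 4: fire γ:  (p0=4, p1=4, p2=5, p3=0, p4=4) → (p0=4, p1=5, p2=5, p3=0, p4=4)
step 5: fire γ:  (p0=4, p1=5, p2=5, p3=0, p4=4) → (p0=4, p1=6, p2=5, p3=0, p4=4)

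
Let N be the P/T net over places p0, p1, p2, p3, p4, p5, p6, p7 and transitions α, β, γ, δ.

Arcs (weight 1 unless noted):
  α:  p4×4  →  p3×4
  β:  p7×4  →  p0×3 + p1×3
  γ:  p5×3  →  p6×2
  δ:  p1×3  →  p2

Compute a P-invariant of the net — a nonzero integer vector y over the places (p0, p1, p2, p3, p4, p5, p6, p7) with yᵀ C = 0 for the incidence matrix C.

y = (p0:1, p1:-1, p2:-3, p3:0, p4:0, p5:0, p6:0, p7:0)

Incidence matrix C (rows=places, cols=transitions):
        α    β    γ    δ
   p0   0    3    0    0
   p1   0    3    0   -3
   p2   0    0    0    1
   p3   4    0    0    0
   p4  -4    0    0    0
   p5   0    0   -3    0
   p6   0    0    2    0
   p7   0   -4    0    0

Candidate y = [1, -1, -3, 0, 0, 0, 0, 0]; check y·C column-wise:
  col α: 1·0 + -1·0 + -3·0 + 0·4 + 0·-4 = 0
  col β: 1·3 + -1·3 + -3·0 + 0·-4 = 0
  col γ: 1·0 + -1·0 + -3·0 + 0·-3 + 0·2 = 0
  col δ: 1·0 + -1·-3 + -3·1 = 0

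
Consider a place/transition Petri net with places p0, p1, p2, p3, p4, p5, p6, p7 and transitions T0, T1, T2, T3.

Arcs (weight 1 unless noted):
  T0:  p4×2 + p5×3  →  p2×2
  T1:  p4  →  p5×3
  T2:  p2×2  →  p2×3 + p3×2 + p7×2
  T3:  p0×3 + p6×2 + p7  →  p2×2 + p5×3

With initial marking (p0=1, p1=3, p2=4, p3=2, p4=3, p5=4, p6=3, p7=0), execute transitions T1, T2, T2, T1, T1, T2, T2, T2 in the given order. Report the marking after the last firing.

step 1: fire T1:  (p0=1, p1=3, p2=4, p3=2, p4=3, p5=4, p6=3, p7=0) → (p0=1, p1=3, p2=4, p3=2, p4=2, p5=7, p6=3, p7=0)
step 2: fire T2:  (p0=1, p1=3, p2=4, p3=2, p4=2, p5=7, p6=3, p7=0) → (p0=1, p1=3, p2=5, p3=4, p4=2, p5=7, p6=3, p7=2)
step 3: fire T2:  (p0=1, p1=3, p2=5, p3=4, p4=2, p5=7, p6=3, p7=2) → (p0=1, p1=3, p2=6, p3=6, p4=2, p5=7, p6=3, p7=4)
step 4: fire T1:  (p0=1, p1=3, p2=6, p3=6, p4=2, p5=7, p6=3, p7=4) → (p0=1, p1=3, p2=6, p3=6, p4=1, p5=10, p6=3, p7=4)
step 5: fire T1:  (p0=1, p1=3, p2=6, p3=6, p4=1, p5=10, p6=3, p7=4) → (p0=1, p1=3, p2=6, p3=6, p4=0, p5=13, p6=3, p7=4)
step 6: fire T2:  (p0=1, p1=3, p2=6, p3=6, p4=0, p5=13, p6=3, p7=4) → (p0=1, p1=3, p2=7, p3=8, p4=0, p5=13, p6=3, p7=6)
step 7: fire T2:  (p0=1, p1=3, p2=7, p3=8, p4=0, p5=13, p6=3, p7=6) → (p0=1, p1=3, p2=8, p3=10, p4=0, p5=13, p6=3, p7=8)
step 8: fire T2:  (p0=1, p1=3, p2=8, p3=10, p4=0, p5=13, p6=3, p7=8) → (p0=1, p1=3, p2=9, p3=12, p4=0, p5=13, p6=3, p7=10)

(p0=1, p1=3, p2=9, p3=12, p4=0, p5=13, p6=3, p7=10)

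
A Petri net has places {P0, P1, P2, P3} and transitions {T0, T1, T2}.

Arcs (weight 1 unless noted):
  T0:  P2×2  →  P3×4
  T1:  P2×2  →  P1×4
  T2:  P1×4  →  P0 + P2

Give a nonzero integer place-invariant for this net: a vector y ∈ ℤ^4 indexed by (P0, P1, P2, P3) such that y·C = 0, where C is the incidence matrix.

Incidence matrix C (rows=places, cols=transitions):
       T0   T1   T2
   P0   0    0    1
   P1   0    4   -4
   P2  -2   -2    1
   P3   4    0    0

Candidate y = [2, 1, 2, 1]; check y·C column-wise:
  col T0: 2·0 + 1·0 + 2·-2 + 1·4 = 0
  col T1: 2·0 + 1·4 + 2·-2 + 1·0 = 0
  col T2: 2·1 + 1·-4 + 2·1 + 1·0 = 0

y = (P0:2, P1:1, P2:2, P3:1)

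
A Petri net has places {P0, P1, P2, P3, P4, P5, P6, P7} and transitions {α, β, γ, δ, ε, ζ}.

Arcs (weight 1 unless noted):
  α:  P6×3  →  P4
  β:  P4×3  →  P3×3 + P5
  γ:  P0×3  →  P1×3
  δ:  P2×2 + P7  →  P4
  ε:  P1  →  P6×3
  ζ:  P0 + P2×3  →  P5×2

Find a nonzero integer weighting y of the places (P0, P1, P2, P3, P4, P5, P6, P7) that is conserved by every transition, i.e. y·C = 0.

Incidence matrix C (rows=places, cols=transitions):
        α    β    γ    δ    ε    ζ
   P0   0    0   -3    0    0   -1
   P1   0    0    3    0   -1    0
   P2   0    0    0   -2    0   -3
   P3   0    3    0    0    0    0
   P4   1   -3    0    1    0    0
   P5   0    1    0    0    0    2
   P6  -3    0    0    0    3    0
   P7   0    0    0   -1    0    0

Candidate y = [12, 12, 6, 7, 12, 15, 4, 0]; check y·C column-wise:
  col α: 12·0 + 12·0 + 6·0 + 7·0 + 12·1 + 15·0 + 4·-3 = 0
  col β: 12·0 + 12·0 + 6·0 + 7·3 + 12·-3 + 15·1 + 4·0 = 0
  col γ: 12·-3 + 12·3 + 6·0 + 7·0 + 12·0 + 15·0 + 4·0 = 0
  col δ: 12·0 + 12·0 + 6·-2 + 7·0 + 12·1 + 15·0 + 4·0 + 0·-1 = 0
  col ε: 12·0 + 12·-1 + 6·0 + 7·0 + 12·0 + 15·0 + 4·3 = 0
  col ζ: 12·-1 + 12·0 + 6·-3 + 7·0 + 12·0 + 15·2 + 4·0 = 0

y = (P0:12, P1:12, P2:6, P3:7, P4:12, P5:15, P6:4, P7:0)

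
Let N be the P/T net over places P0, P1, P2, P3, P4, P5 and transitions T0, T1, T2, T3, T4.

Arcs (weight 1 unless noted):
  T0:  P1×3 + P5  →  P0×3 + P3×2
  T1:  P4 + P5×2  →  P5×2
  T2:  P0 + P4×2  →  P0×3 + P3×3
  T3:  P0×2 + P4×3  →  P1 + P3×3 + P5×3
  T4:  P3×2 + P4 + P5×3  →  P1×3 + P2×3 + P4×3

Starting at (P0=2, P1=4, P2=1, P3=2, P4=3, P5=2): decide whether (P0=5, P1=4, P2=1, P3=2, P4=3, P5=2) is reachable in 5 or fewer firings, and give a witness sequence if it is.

NO — not reachable within 5 firings

depth 0: 1 marking
depth 1: 5 markings reached so far
depth 2: 10 markings reached so far
depth 3: 13 markings reached so far
depth 4: 14 markings reached so far
depth 5: 14 markings reached so far
(frontier empty at depth 5; search complete)
target is not among the 14 markings reachable within 5 steps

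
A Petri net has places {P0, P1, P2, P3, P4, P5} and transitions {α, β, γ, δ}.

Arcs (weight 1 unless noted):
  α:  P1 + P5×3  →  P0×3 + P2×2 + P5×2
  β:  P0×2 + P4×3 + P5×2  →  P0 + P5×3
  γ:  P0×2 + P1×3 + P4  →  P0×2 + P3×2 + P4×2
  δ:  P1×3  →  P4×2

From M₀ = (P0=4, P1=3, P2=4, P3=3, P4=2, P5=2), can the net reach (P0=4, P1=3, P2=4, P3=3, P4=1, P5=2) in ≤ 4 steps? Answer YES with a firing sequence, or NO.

depth 0: 1 marking
depth 1: 3 markings reached so far
depth 2: 5 markings reached so far
depth 3: 5 markings reached so far
(frontier empty at depth 3; search complete)
target is not among the 5 markings reachable within 4 steps

NO — not reachable within 4 firings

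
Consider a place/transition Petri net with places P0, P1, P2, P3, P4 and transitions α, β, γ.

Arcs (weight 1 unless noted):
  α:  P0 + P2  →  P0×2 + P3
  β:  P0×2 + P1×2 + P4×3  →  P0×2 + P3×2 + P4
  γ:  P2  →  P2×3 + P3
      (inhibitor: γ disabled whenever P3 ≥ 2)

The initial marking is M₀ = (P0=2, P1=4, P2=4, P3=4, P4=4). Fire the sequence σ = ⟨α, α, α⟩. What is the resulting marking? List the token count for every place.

(P0=5, P1=4, P2=1, P3=7, P4=4)

step 1: fire α:  (P0=2, P1=4, P2=4, P3=4, P4=4) → (P0=3, P1=4, P2=3, P3=5, P4=4)
step 2: fire α:  (P0=3, P1=4, P2=3, P3=5, P4=4) → (P0=4, P1=4, P2=2, P3=6, P4=4)
step 3: fire α:  (P0=4, P1=4, P2=2, P3=6, P4=4) → (P0=5, P1=4, P2=1, P3=7, P4=4)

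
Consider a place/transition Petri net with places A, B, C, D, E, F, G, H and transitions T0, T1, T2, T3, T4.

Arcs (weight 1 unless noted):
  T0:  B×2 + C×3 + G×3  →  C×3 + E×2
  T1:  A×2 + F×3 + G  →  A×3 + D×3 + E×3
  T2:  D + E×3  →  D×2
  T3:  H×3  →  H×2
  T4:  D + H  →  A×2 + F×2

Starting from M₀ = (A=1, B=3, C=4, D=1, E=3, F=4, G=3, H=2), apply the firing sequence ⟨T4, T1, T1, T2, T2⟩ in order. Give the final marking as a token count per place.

step 1: fire T4:  (A=1, B=3, C=4, D=1, E=3, F=4, G=3, H=2) → (A=3, B=3, C=4, D=0, E=3, F=6, G=3, H=1)
step 2: fire T1:  (A=3, B=3, C=4, D=0, E=3, F=6, G=3, H=1) → (A=4, B=3, C=4, D=3, E=6, F=3, G=2, H=1)
step 3: fire T1:  (A=4, B=3, C=4, D=3, E=6, F=3, G=2, H=1) → (A=5, B=3, C=4, D=6, E=9, F=0, G=1, H=1)
step 4: fire T2:  (A=5, B=3, C=4, D=6, E=9, F=0, G=1, H=1) → (A=5, B=3, C=4, D=7, E=6, F=0, G=1, H=1)
step 5: fire T2:  (A=5, B=3, C=4, D=7, E=6, F=0, G=1, H=1) → (A=5, B=3, C=4, D=8, E=3, F=0, G=1, H=1)

(A=5, B=3, C=4, D=8, E=3, F=0, G=1, H=1)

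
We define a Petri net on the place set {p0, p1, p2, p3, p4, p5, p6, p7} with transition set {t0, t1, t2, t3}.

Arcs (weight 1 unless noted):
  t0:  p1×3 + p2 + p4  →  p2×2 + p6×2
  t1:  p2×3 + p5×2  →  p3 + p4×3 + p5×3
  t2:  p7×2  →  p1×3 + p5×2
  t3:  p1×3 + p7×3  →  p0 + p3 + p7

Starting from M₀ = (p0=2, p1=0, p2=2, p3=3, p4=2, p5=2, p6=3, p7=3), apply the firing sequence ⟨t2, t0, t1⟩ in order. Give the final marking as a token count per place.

(p0=2, p1=0, p2=0, p3=4, p4=4, p5=5, p6=5, p7=1)

step 1: fire t2:  (p0=2, p1=0, p2=2, p3=3, p4=2, p5=2, p6=3, p7=3) → (p0=2, p1=3, p2=2, p3=3, p4=2, p5=4, p6=3, p7=1)
step 2: fire t0:  (p0=2, p1=3, p2=2, p3=3, p4=2, p5=4, p6=3, p7=1) → (p0=2, p1=0, p2=3, p3=3, p4=1, p5=4, p6=5, p7=1)
step 3: fire t1:  (p0=2, p1=0, p2=3, p3=3, p4=1, p5=4, p6=5, p7=1) → (p0=2, p1=0, p2=0, p3=4, p4=4, p5=5, p6=5, p7=1)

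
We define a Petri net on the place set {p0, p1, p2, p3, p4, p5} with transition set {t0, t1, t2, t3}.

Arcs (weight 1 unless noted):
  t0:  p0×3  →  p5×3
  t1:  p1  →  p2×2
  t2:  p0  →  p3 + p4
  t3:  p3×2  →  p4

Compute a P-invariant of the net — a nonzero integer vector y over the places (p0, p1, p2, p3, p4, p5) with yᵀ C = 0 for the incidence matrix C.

Incidence matrix C (rows=places, cols=transitions):
       t0   t1   t2   t3
   p0  -3    0   -1    0
   p1   0   -1    0    0
   p2   0    2    0    0
   p3   0    0    1   -2
   p4   0    0    1    1
   p5   3    0    0    0

Candidate y = [0, 2, 1, 0, 0, 0]; check y·C column-wise:
  col t0: 0·-3 + 2·0 + 1·0 + 0·3 = 0
  col t1: 2·-1 + 1·2 = 0
  col t2: 0·-1 + 2·0 + 1·0 + 0·1 + 0·1 = 0
  col t3: 2·0 + 1·0 + 0·-2 + 0·1 = 0

y = (p0:0, p1:2, p2:1, p3:0, p4:0, p5:0)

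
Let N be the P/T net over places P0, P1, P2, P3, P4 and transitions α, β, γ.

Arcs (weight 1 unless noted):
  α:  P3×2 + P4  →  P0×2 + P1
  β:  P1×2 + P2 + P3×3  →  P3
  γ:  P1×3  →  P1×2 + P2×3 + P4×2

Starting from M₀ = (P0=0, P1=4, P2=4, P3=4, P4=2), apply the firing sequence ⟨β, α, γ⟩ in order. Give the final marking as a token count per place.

step 1: fire β:  (P0=0, P1=4, P2=4, P3=4, P4=2) → (P0=0, P1=2, P2=3, P3=2, P4=2)
step 2: fire α:  (P0=0, P1=2, P2=3, P3=2, P4=2) → (P0=2, P1=3, P2=3, P3=0, P4=1)
step 3: fire γ:  (P0=2, P1=3, P2=3, P3=0, P4=1) → (P0=2, P1=2, P2=6, P3=0, P4=3)

(P0=2, P1=2, P2=6, P3=0, P4=3)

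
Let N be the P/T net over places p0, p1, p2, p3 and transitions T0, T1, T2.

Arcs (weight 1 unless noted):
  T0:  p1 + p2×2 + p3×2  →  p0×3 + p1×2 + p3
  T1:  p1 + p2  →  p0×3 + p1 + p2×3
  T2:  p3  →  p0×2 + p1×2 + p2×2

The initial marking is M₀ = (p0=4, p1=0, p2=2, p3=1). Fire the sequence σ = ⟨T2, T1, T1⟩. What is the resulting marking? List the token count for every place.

step 1: fire T2:  (p0=4, p1=0, p2=2, p3=1) → (p0=6, p1=2, p2=4, p3=0)
step 2: fire T1:  (p0=6, p1=2, p2=4, p3=0) → (p0=9, p1=2, p2=6, p3=0)
step 3: fire T1:  (p0=9, p1=2, p2=6, p3=0) → (p0=12, p1=2, p2=8, p3=0)

(p0=12, p1=2, p2=8, p3=0)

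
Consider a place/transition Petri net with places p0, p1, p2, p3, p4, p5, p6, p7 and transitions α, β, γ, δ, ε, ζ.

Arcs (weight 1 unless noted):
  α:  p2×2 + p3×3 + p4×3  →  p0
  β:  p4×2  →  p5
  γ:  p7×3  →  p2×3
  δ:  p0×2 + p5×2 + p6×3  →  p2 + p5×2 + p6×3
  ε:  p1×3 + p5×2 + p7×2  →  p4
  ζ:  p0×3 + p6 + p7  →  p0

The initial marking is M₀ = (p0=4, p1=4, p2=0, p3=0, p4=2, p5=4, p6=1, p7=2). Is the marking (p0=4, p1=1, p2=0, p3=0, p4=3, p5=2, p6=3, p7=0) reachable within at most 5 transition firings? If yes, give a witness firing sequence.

NO — not reachable within 5 firings

depth 0: 1 marking
depth 1: 4 markings reached so far
depth 2: 6 markings reached so far
depth 3: 6 markings reached so far
(frontier empty at depth 3; search complete)
target is not among the 6 markings reachable within 5 steps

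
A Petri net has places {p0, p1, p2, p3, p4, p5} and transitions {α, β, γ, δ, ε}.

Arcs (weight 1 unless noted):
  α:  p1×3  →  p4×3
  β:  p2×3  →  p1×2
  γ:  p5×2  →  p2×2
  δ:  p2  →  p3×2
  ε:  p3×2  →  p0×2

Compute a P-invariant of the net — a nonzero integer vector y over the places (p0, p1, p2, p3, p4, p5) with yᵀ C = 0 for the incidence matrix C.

y = (p0:1, p1:3, p2:2, p3:1, p4:3, p5:2)

Incidence matrix C (rows=places, cols=transitions):
        α    β    γ    δ    ε
   p0   0    0    0    0    2
   p1  -3    2    0    0    0
   p2   0   -3    2   -1    0
   p3   0    0    0    2   -2
   p4   3    0    0    0    0
   p5   0    0   -2    0    0

Candidate y = [1, 3, 2, 1, 3, 2]; check y·C column-wise:
  col α: 1·0 + 3·-3 + 2·0 + 1·0 + 3·3 + 2·0 = 0
  col β: 1·0 + 3·2 + 2·-3 + 1·0 + 3·0 + 2·0 = 0
  col γ: 1·0 + 3·0 + 2·2 + 1·0 + 3·0 + 2·-2 = 0
  col δ: 1·0 + 3·0 + 2·-1 + 1·2 + 3·0 + 2·0 = 0
  col ε: 1·2 + 3·0 + 2·0 + 1·-2 + 3·0 + 2·0 = 0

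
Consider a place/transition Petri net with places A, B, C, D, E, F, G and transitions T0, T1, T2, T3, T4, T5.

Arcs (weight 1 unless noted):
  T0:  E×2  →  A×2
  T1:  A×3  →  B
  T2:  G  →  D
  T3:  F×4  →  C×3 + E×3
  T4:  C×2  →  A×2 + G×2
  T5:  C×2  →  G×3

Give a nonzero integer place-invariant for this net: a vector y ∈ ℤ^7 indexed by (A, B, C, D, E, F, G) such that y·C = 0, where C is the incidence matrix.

y = (A:1, B:3, C:3, D:2, E:1, F:3, G:2)

Incidence matrix C (rows=places, cols=transitions):
       T0   T1   T2   T3   T4   T5
    A   2   -3    0    0    2    0
    B   0    1    0    0    0    0
    C   0    0    0    3   -2   -2
    D   0    0    1    0    0    0
    E  -2    0    0    3    0    0
    F   0    0    0   -4    0    0
    G   0    0   -1    0    2    3

Candidate y = [1, 3, 3, 2, 1, 3, 2]; check y·C column-wise:
  col T0: 1·2 + 3·0 + 3·0 + 2·0 + 1·-2 + 3·0 + 2·0 = 0
  col T1: 1·-3 + 3·1 + 3·0 + 2·0 + 1·0 + 3·0 + 2·0 = 0
  col T2: 1·0 + 3·0 + 3·0 + 2·1 + 1·0 + 3·0 + 2·-1 = 0
  col T3: 1·0 + 3·0 + 3·3 + 2·0 + 1·3 + 3·-4 + 2·0 = 0
  col T4: 1·2 + 3·0 + 3·-2 + 2·0 + 1·0 + 3·0 + 2·2 = 0
  col T5: 1·0 + 3·0 + 3·-2 + 2·0 + 1·0 + 3·0 + 2·3 = 0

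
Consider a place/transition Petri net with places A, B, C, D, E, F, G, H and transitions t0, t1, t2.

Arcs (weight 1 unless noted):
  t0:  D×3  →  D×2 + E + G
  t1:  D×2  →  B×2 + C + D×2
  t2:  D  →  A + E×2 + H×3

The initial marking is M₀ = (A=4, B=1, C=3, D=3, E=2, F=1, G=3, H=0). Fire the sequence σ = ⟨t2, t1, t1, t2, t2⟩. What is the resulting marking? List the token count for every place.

step 1: fire t2:  (A=4, B=1, C=3, D=3, E=2, F=1, G=3, H=0) → (A=5, B=1, C=3, D=2, E=4, F=1, G=3, H=3)
step 2: fire t1:  (A=5, B=1, C=3, D=2, E=4, F=1, G=3, H=3) → (A=5, B=3, C=4, D=2, E=4, F=1, G=3, H=3)
step 3: fire t1:  (A=5, B=3, C=4, D=2, E=4, F=1, G=3, H=3) → (A=5, B=5, C=5, D=2, E=4, F=1, G=3, H=3)
step 4: fire t2:  (A=5, B=5, C=5, D=2, E=4, F=1, G=3, H=3) → (A=6, B=5, C=5, D=1, E=6, F=1, G=3, H=6)
step 5: fire t2:  (A=6, B=5, C=5, D=1, E=6, F=1, G=3, H=6) → (A=7, B=5, C=5, D=0, E=8, F=1, G=3, H=9)

(A=7, B=5, C=5, D=0, E=8, F=1, G=3, H=9)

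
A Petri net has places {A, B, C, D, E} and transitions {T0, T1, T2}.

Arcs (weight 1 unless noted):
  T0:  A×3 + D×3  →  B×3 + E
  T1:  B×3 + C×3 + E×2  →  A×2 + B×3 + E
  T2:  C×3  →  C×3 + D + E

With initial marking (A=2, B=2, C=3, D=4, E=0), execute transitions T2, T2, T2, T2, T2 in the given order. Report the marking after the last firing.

(A=2, B=2, C=3, D=9, E=5)

step 1: fire T2:  (A=2, B=2, C=3, D=4, E=0) → (A=2, B=2, C=3, D=5, E=1)
step 2: fire T2:  (A=2, B=2, C=3, D=5, E=1) → (A=2, B=2, C=3, D=6, E=2)
step 3: fire T2:  (A=2, B=2, C=3, D=6, E=2) → (A=2, B=2, C=3, D=7, E=3)
step 4: fire T2:  (A=2, B=2, C=3, D=7, E=3) → (A=2, B=2, C=3, D=8, E=4)
step 5: fire T2:  (A=2, B=2, C=3, D=8, E=4) → (A=2, B=2, C=3, D=9, E=5)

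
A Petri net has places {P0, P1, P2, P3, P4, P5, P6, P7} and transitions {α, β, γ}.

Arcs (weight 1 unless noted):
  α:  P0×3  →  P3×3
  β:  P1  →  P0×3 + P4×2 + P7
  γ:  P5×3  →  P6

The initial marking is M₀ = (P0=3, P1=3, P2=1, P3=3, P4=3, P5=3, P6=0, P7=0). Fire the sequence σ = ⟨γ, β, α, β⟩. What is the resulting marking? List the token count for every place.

(P0=6, P1=1, P2=1, P3=6, P4=7, P5=0, P6=1, P7=2)

step 1: fire γ:  (P0=3, P1=3, P2=1, P3=3, P4=3, P5=3, P6=0, P7=0) → (P0=3, P1=3, P2=1, P3=3, P4=3, P5=0, P6=1, P7=0)
step 2: fire β:  (P0=3, P1=3, P2=1, P3=3, P4=3, P5=0, P6=1, P7=0) → (P0=6, P1=2, P2=1, P3=3, P4=5, P5=0, P6=1, P7=1)
step 3: fire α:  (P0=6, P1=2, P2=1, P3=3, P4=5, P5=0, P6=1, P7=1) → (P0=3, P1=2, P2=1, P3=6, P4=5, P5=0, P6=1, P7=1)
step 4: fire β:  (P0=3, P1=2, P2=1, P3=6, P4=5, P5=0, P6=1, P7=1) → (P0=6, P1=1, P2=1, P3=6, P4=7, P5=0, P6=1, P7=2)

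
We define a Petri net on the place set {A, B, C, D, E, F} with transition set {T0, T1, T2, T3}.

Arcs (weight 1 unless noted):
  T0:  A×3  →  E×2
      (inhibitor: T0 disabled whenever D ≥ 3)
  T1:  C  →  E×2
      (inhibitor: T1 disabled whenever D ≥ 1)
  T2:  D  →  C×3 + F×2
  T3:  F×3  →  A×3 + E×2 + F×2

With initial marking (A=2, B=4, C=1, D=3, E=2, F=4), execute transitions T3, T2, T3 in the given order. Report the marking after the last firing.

(A=8, B=4, C=4, D=2, E=6, F=4)

step 1: fire T3:  (A=2, B=4, C=1, D=3, E=2, F=4) → (A=5, B=4, C=1, D=3, E=4, F=3)
step 2: fire T2:  (A=5, B=4, C=1, D=3, E=4, F=3) → (A=5, B=4, C=4, D=2, E=4, F=5)
step 3: fire T3:  (A=5, B=4, C=4, D=2, E=4, F=5) → (A=8, B=4, C=4, D=2, E=6, F=4)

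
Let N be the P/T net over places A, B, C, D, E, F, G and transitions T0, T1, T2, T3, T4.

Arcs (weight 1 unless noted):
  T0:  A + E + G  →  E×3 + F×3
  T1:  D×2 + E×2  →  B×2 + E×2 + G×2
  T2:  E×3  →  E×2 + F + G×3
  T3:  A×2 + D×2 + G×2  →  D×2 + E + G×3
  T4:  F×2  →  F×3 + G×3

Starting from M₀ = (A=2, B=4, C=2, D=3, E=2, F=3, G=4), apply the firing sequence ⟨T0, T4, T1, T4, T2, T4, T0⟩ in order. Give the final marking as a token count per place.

(A=0, B=6, C=2, D=1, E=5, F=13, G=16)

step 1: fire T0:  (A=2, B=4, C=2, D=3, E=2, F=3, G=4) → (A=1, B=4, C=2, D=3, E=4, F=6, G=3)
step 2: fire T4:  (A=1, B=4, C=2, D=3, E=4, F=6, G=3) → (A=1, B=4, C=2, D=3, E=4, F=7, G=6)
step 3: fire T1:  (A=1, B=4, C=2, D=3, E=4, F=7, G=6) → (A=1, B=6, C=2, D=1, E=4, F=7, G=8)
step 4: fire T4:  (A=1, B=6, C=2, D=1, E=4, F=7, G=8) → (A=1, B=6, C=2, D=1, E=4, F=8, G=11)
step 5: fire T2:  (A=1, B=6, C=2, D=1, E=4, F=8, G=11) → (A=1, B=6, C=2, D=1, E=3, F=9, G=14)
step 6: fire T4:  (A=1, B=6, C=2, D=1, E=3, F=9, G=14) → (A=1, B=6, C=2, D=1, E=3, F=10, G=17)
step 7: fire T0:  (A=1, B=6, C=2, D=1, E=3, F=10, G=17) → (A=0, B=6, C=2, D=1, E=5, F=13, G=16)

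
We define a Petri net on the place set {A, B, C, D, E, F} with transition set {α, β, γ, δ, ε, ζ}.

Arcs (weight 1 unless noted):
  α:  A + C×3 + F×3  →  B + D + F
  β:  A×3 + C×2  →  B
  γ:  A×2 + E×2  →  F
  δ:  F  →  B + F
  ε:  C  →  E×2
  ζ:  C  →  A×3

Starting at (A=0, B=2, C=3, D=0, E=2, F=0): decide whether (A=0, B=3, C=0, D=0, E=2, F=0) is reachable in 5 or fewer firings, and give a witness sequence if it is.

YES — reachable via ⟨ζ, β⟩ (2 firings)

step 1: fire ζ:  (A=0, B=2, C=3, D=0, E=2, F=0) → (A=3, B=2, C=2, D=0, E=2, F=0)
step 2: fire β:  (A=3, B=2, C=2, D=0, E=2, F=0) → (A=0, B=3, C=0, D=0, E=2, F=0)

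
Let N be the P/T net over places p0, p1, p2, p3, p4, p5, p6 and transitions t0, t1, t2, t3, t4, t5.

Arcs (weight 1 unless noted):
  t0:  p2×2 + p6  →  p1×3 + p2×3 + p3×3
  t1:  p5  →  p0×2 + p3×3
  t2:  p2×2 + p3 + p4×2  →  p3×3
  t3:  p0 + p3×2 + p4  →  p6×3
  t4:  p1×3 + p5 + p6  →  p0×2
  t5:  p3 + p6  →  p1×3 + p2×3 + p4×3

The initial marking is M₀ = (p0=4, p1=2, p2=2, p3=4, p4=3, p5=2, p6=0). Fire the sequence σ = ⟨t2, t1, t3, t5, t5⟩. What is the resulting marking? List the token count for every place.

step 1: fire t2:  (p0=4, p1=2, p2=2, p3=4, p4=3, p5=2, p6=0) → (p0=4, p1=2, p2=0, p3=6, p4=1, p5=2, p6=0)
step 2: fire t1:  (p0=4, p1=2, p2=0, p3=6, p4=1, p5=2, p6=0) → (p0=6, p1=2, p2=0, p3=9, p4=1, p5=1, p6=0)
step 3: fire t3:  (p0=6, p1=2, p2=0, p3=9, p4=1, p5=1, p6=0) → (p0=5, p1=2, p2=0, p3=7, p4=0, p5=1, p6=3)
step 4: fire t5:  (p0=5, p1=2, p2=0, p3=7, p4=0, p5=1, p6=3) → (p0=5, p1=5, p2=3, p3=6, p4=3, p5=1, p6=2)
step 5: fire t5:  (p0=5, p1=5, p2=3, p3=6, p4=3, p5=1, p6=2) → (p0=5, p1=8, p2=6, p3=5, p4=6, p5=1, p6=1)

(p0=5, p1=8, p2=6, p3=5, p4=6, p5=1, p6=1)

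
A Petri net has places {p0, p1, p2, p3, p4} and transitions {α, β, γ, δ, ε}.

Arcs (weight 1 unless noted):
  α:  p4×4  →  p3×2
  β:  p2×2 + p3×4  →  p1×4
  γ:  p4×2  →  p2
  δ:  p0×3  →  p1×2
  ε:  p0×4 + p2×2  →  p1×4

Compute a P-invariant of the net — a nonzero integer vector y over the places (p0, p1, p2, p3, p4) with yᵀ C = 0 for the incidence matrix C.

y = (p0:2, p1:3, p2:2, p3:2, p4:1)

Incidence matrix C (rows=places, cols=transitions):
        α    β    γ    δ    ε
   p0   0    0    0   -3   -4
   p1   0    4    0    2    4
   p2   0   -2    1    0   -2
   p3   2   -4    0    0    0
   p4  -4    0   -2    0    0

Candidate y = [2, 3, 2, 2, 1]; check y·C column-wise:
  col α: 2·0 + 3·0 + 2·0 + 2·2 + 1·-4 = 0
  col β: 2·0 + 3·4 + 2·-2 + 2·-4 + 1·0 = 0
  col γ: 2·0 + 3·0 + 2·1 + 2·0 + 1·-2 = 0
  col δ: 2·-3 + 3·2 + 2·0 + 2·0 + 1·0 = 0
  col ε: 2·-4 + 3·4 + 2·-2 + 2·0 + 1·0 = 0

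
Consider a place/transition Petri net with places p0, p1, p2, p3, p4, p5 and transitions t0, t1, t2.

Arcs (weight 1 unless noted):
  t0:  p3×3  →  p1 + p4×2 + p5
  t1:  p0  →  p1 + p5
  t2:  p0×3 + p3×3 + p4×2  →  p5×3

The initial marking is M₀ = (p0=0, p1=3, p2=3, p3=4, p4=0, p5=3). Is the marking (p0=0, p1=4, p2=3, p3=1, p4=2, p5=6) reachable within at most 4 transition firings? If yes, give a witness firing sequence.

NO — not reachable within 4 firings

depth 0: 1 marking
depth 1: 2 markings reached so far
depth 2: 2 markings reached so far
(frontier empty at depth 2; search complete)
target is not among the 2 markings reachable within 4 steps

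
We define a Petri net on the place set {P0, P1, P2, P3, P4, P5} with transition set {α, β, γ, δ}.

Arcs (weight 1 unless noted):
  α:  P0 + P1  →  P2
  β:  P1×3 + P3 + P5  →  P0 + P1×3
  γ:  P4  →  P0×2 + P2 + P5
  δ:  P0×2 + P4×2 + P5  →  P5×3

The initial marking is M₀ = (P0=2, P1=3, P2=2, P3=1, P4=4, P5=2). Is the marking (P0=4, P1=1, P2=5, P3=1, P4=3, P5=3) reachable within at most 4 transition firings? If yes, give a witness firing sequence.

NO — not reachable within 4 firings

depth 0: 1 marking
depth 1: 5 markings reached so far
depth 2: 12 markings reached so far
depth 3: 22 markings reached so far
depth 4: 34 markings reached so far
target is not among the 34 markings reachable within 4 steps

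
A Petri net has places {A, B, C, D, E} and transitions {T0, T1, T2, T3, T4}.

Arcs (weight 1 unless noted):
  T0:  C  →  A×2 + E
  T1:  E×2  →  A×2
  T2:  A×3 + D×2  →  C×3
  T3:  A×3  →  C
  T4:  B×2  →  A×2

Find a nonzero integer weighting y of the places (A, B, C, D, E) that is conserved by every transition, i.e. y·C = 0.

Incidence matrix C (rows=places, cols=transitions):
       T0   T1   T2   T3   T4
    A   2    2   -3   -3    2
    B   0    0    0    0   -2
    C  -1    0    3    1    0
    D   0    0   -2    0    0
    E   1   -2    0    0    0

Candidate y = [1, 1, 3, 3, 1]; check y·C column-wise:
  col T0: 1·2 + 1·0 + 3·-1 + 3·0 + 1·1 = 0
  col T1: 1·2 + 1·0 + 3·0 + 3·0 + 1·-2 = 0
  col T2: 1·-3 + 1·0 + 3·3 + 3·-2 + 1·0 = 0
  col T3: 1·-3 + 1·0 + 3·1 + 3·0 + 1·0 = 0
  col T4: 1·2 + 1·-2 + 3·0 + 3·0 + 1·0 = 0

y = (A:1, B:1, C:3, D:3, E:1)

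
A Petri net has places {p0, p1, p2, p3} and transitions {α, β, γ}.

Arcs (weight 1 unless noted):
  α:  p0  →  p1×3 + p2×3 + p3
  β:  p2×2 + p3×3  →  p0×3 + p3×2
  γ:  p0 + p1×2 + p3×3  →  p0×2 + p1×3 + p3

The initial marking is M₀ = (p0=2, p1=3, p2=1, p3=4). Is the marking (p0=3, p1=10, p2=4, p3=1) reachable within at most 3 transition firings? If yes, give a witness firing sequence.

NO — not reachable within 3 firings

depth 0: 1 marking
depth 1: 3 markings reached so far
depth 2: 6 markings reached so far
depth 3: 11 markings reached so far
target is not among the 11 markings reachable within 3 steps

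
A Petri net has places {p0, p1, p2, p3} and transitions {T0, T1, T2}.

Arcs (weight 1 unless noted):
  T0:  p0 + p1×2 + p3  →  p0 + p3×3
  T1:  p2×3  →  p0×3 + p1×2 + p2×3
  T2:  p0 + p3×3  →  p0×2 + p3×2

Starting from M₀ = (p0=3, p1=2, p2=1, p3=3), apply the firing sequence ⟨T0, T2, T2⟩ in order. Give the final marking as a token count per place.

(p0=5, p1=0, p2=1, p3=3)

step 1: fire T0:  (p0=3, p1=2, p2=1, p3=3) → (p0=3, p1=0, p2=1, p3=5)
step 2: fire T2:  (p0=3, p1=0, p2=1, p3=5) → (p0=4, p1=0, p2=1, p3=4)
step 3: fire T2:  (p0=4, p1=0, p2=1, p3=4) → (p0=5, p1=0, p2=1, p3=3)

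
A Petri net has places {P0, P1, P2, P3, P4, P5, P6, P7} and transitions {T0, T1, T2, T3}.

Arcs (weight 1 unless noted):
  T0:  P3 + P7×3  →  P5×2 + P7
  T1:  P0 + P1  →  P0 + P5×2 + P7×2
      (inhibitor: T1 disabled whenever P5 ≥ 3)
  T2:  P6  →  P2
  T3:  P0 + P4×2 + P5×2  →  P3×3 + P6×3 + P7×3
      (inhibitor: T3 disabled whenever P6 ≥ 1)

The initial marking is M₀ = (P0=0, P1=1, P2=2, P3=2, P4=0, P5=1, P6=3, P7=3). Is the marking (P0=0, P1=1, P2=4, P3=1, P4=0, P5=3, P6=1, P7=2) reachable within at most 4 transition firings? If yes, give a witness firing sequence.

NO — not reachable within 4 firings

depth 0: 1 marking
depth 1: 3 markings reached so far
depth 2: 5 markings reached so far
depth 3: 7 markings reached so far
depth 4: 8 markings reached so far
target is not among the 8 markings reachable within 4 steps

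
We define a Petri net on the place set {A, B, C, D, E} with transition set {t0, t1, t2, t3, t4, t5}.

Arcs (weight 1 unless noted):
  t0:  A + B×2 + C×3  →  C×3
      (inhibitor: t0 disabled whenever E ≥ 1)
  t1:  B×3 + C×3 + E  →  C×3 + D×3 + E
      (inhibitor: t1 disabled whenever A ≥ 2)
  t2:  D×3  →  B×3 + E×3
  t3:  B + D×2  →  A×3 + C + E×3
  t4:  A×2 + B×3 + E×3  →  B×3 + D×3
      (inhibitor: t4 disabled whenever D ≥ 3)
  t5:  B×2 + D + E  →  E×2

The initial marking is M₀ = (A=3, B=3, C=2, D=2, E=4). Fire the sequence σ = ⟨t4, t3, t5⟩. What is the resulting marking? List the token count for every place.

(A=4, B=0, C=3, D=2, E=5)

step 1: fire t4:  (A=3, B=3, C=2, D=2, E=4) → (A=1, B=3, C=2, D=5, E=1)
step 2: fire t3:  (A=1, B=3, C=2, D=5, E=1) → (A=4, B=2, C=3, D=3, E=4)
step 3: fire t5:  (A=4, B=2, C=3, D=3, E=4) → (A=4, B=0, C=3, D=2, E=5)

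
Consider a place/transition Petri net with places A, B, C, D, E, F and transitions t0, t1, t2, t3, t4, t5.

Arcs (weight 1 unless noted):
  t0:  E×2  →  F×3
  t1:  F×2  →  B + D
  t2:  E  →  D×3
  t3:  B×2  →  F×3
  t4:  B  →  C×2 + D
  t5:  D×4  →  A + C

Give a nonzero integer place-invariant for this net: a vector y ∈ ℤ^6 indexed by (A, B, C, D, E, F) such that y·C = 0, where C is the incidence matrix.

Incidence matrix C (rows=places, cols=transitions):
       t0   t1   t2   t3   t4   t5
    A   0    0    0    0    0    1
    B   0    1    0   -2   -1    0
    C   0    0    0    0    2    1
    D   0    1    3    0    1   -4
    E  -2    0   -1    0    0    0
    F   3   -2    0    3    0    0

Candidate y = [3, 3, 1, 1, 3, 2]; check y·C column-wise:
  col t0: 3·0 + 3·0 + 1·0 + 1·0 + 3·-2 + 2·3 = 0
  col t1: 3·0 + 3·1 + 1·0 + 1·1 + 3·0 + 2·-2 = 0
  col t2: 3·0 + 3·0 + 1·0 + 1·3 + 3·-1 + 2·0 = 0
  col t3: 3·0 + 3·-2 + 1·0 + 1·0 + 3·0 + 2·3 = 0
  col t4: 3·0 + 3·-1 + 1·2 + 1·1 + 3·0 + 2·0 = 0
  col t5: 3·1 + 3·0 + 1·1 + 1·-4 + 3·0 + 2·0 = 0

y = (A:3, B:3, C:1, D:1, E:3, F:2)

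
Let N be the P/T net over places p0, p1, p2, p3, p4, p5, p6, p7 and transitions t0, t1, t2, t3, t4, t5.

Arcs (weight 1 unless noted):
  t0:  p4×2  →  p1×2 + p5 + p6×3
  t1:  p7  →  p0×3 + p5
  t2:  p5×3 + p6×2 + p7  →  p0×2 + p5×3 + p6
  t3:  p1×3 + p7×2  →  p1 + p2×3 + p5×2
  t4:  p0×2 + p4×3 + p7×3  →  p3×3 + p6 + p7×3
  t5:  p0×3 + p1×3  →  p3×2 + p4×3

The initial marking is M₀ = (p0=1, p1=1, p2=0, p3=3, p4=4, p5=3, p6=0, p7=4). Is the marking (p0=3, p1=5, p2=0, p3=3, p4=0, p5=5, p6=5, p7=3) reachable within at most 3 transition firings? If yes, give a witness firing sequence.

YES — reachable via ⟨t0, t0, t2⟩ (3 firings)

step 1: fire t0:  (p0=1, p1=1, p2=0, p3=3, p4=4, p5=3, p6=0, p7=4) → (p0=1, p1=3, p2=0, p3=3, p4=2, p5=4, p6=3, p7=4)
step 2: fire t0:  (p0=1, p1=3, p2=0, p3=3, p4=2, p5=4, p6=3, p7=4) → (p0=1, p1=5, p2=0, p3=3, p4=0, p5=5, p6=6, p7=4)
step 3: fire t2:  (p0=1, p1=5, p2=0, p3=3, p4=0, p5=5, p6=6, p7=4) → (p0=3, p1=5, p2=0, p3=3, p4=0, p5=5, p6=5, p7=3)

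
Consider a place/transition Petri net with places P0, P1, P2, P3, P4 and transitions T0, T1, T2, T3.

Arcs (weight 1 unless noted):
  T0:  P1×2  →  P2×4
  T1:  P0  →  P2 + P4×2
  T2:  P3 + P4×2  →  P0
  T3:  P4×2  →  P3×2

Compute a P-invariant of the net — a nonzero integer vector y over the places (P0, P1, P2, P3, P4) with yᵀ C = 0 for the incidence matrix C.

Incidence matrix C (rows=places, cols=transitions):
       T0   T1   T2   T3
   P0   0   -1    1    0
   P1  -2    0    0    0
   P2   4    1    0    0
   P3   0    0   -1    2
   P4   0    2   -2   -2

Candidate y = [3, 2, 1, 1, 1]; check y·C column-wise:
  col T0: 3·0 + 2·-2 + 1·4 + 1·0 + 1·0 = 0
  col T1: 3·-1 + 2·0 + 1·1 + 1·0 + 1·2 = 0
  col T2: 3·1 + 2·0 + 1·0 + 1·-1 + 1·-2 = 0
  col T3: 3·0 + 2·0 + 1·0 + 1·2 + 1·-2 = 0

y = (P0:3, P1:2, P2:1, P3:1, P4:1)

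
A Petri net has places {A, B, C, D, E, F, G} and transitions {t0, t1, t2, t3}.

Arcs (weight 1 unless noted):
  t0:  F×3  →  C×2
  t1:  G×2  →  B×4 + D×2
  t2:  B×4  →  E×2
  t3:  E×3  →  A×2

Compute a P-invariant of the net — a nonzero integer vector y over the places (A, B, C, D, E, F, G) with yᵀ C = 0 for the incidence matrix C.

y = (A:3, B:1, C:0, D:-2, E:2, F:0, G:0)

Incidence matrix C (rows=places, cols=transitions):
       t0   t1   t2   t3
    A   0    0    0    2
    B   0    4   -4    0
    C   2    0    0    0
    D   0    2    0    0
    E   0    0    2   -3
    F  -3    0    0    0
    G   0   -2    0    0

Candidate y = [3, 1, 0, -2, 2, 0, 0]; check y·C column-wise:
  col t0: 3·0 + 1·0 + 0·2 + -2·0 + 2·0 + 0·-3 = 0
  col t1: 3·0 + 1·4 + -2·2 + 2·0 + 0·-2 = 0
  col t2: 3·0 + 1·-4 + -2·0 + 2·2 = 0
  col t3: 3·2 + 1·0 + -2·0 + 2·-3 = 0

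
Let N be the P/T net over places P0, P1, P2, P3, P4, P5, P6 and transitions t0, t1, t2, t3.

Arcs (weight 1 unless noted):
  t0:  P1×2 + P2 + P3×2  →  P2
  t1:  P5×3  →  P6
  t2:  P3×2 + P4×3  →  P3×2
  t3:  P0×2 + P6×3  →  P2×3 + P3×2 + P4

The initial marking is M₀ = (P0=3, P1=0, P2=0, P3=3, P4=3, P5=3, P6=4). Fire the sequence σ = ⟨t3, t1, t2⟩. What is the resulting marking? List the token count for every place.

(P0=1, P1=0, P2=3, P3=5, P4=1, P5=0, P6=2)

step 1: fire t3:  (P0=3, P1=0, P2=0, P3=3, P4=3, P5=3, P6=4) → (P0=1, P1=0, P2=3, P3=5, P4=4, P5=3, P6=1)
step 2: fire t1:  (P0=1, P1=0, P2=3, P3=5, P4=4, P5=3, P6=1) → (P0=1, P1=0, P2=3, P3=5, P4=4, P5=0, P6=2)
step 3: fire t2:  (P0=1, P1=0, P2=3, P3=5, P4=4, P5=0, P6=2) → (P0=1, P1=0, P2=3, P3=5, P4=1, P5=0, P6=2)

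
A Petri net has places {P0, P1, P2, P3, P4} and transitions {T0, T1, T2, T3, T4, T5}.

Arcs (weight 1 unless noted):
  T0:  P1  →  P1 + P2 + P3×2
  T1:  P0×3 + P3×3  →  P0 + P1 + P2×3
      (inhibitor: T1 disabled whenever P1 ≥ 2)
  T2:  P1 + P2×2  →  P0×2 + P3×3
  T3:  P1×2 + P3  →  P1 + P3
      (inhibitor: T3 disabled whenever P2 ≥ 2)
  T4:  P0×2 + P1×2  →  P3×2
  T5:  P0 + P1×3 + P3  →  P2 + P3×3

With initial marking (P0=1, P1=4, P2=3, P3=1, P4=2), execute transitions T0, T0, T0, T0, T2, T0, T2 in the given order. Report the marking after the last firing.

step 1: fire T0:  (P0=1, P1=4, P2=3, P3=1, P4=2) → (P0=1, P1=4, P2=4, P3=3, P4=2)
step 2: fire T0:  (P0=1, P1=4, P2=4, P3=3, P4=2) → (P0=1, P1=4, P2=5, P3=5, P4=2)
step 3: fire T0:  (P0=1, P1=4, P2=5, P3=5, P4=2) → (P0=1, P1=4, P2=6, P3=7, P4=2)
step 4: fire T0:  (P0=1, P1=4, P2=6, P3=7, P4=2) → (P0=1, P1=4, P2=7, P3=9, P4=2)
step 5: fire T2:  (P0=1, P1=4, P2=7, P3=9, P4=2) → (P0=3, P1=3, P2=5, P3=12, P4=2)
step 6: fire T0:  (P0=3, P1=3, P2=5, P3=12, P4=2) → (P0=3, P1=3, P2=6, P3=14, P4=2)
step 7: fire T2:  (P0=3, P1=3, P2=6, P3=14, P4=2) → (P0=5, P1=2, P2=4, P3=17, P4=2)

(P0=5, P1=2, P2=4, P3=17, P4=2)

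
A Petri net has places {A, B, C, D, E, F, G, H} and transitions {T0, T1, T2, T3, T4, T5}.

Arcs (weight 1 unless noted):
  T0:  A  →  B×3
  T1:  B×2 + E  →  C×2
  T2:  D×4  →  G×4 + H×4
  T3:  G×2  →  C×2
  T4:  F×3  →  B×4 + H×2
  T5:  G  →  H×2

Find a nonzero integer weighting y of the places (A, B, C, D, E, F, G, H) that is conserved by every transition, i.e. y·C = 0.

Incidence matrix C (rows=places, cols=transitions):
       T0   T1   T2   T3   T4   T5
    A  -1    0    0    0    0    0
    B   3   -2    0    0    4    0
    C   0    2    0    2    0    0
    D   0    0   -4    0    0    0
    E   0   -1    0    0    0    0
    F   0    0    0    0   -3    0
    G   0    0    4   -2    0   -1
    H   0    0    4    0    2    2

Candidate y = [9, 3, 0, 0, -6, 4, 0, 0]; check y·C column-wise:
  col T0: 9·-1 + 3·3 + -6·0 + 4·0 = 0
  col T1: 9·0 + 3·-2 + 0·2 + -6·-1 + 4·0 = 0
  col T2: 9·0 + 3·0 + 0·-4 + -6·0 + 4·0 + 0·4 + 0·4 = 0
  col T3: 9·0 + 3·0 + 0·2 + -6·0 + 4·0 + 0·-2 = 0
  col T4: 9·0 + 3·4 + -6·0 + 4·-3 + 0·2 = 0
  col T5: 9·0 + 3·0 + -6·0 + 4·0 + 0·-1 + 0·2 = 0

y = (A:9, B:3, C:0, D:0, E:-6, F:4, G:0, H:0)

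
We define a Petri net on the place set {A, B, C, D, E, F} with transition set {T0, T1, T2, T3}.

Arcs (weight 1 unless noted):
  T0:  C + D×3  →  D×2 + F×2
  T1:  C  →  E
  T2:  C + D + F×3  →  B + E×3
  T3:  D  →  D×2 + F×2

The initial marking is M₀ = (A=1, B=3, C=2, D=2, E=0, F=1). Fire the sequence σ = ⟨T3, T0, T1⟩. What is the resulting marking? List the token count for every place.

step 1: fire T3:  (A=1, B=3, C=2, D=2, E=0, F=1) → (A=1, B=3, C=2, D=3, E=0, F=3)
step 2: fire T0:  (A=1, B=3, C=2, D=3, E=0, F=3) → (A=1, B=3, C=1, D=2, E=0, F=5)
step 3: fire T1:  (A=1, B=3, C=1, D=2, E=0, F=5) → (A=1, B=3, C=0, D=2, E=1, F=5)

(A=1, B=3, C=0, D=2, E=1, F=5)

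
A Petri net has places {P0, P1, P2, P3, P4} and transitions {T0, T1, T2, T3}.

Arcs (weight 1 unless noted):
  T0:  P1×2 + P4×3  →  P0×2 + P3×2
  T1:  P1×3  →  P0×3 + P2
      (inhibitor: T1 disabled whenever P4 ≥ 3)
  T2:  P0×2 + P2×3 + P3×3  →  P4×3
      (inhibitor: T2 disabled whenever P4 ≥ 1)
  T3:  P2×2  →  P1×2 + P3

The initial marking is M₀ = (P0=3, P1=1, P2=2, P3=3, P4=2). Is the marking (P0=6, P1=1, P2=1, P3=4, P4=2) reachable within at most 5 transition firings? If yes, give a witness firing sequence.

depth 0: 1 marking
depth 1: 2 markings reached so far
depth 2: 3 markings reached so far
depth 3: 3 markings reached so far
(frontier empty at depth 3; search complete)
target is not among the 3 markings reachable within 5 steps

NO — not reachable within 5 firings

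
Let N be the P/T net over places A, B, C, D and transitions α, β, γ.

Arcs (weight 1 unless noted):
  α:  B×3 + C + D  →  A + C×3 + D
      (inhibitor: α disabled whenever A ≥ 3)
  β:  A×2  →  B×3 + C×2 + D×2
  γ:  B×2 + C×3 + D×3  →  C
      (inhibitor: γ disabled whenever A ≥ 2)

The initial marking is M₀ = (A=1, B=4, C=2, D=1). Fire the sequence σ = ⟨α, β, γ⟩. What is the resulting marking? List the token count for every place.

(A=0, B=2, C=4, D=0)

step 1: fire α:  (A=1, B=4, C=2, D=1) → (A=2, B=1, C=4, D=1)
step 2: fire β:  (A=2, B=1, C=4, D=1) → (A=0, B=4, C=6, D=3)
step 3: fire γ:  (A=0, B=4, C=6, D=3) → (A=0, B=2, C=4, D=0)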